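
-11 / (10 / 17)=-187 / 10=-18.70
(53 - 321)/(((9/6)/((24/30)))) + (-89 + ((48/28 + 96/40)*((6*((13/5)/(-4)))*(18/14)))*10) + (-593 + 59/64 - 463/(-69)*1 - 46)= -1069.60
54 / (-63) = -0.86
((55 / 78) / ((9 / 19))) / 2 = 1045 / 1404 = 0.74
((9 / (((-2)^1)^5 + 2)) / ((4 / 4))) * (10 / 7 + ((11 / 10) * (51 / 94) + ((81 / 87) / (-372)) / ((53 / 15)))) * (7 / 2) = -952154241 / 447881800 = -2.13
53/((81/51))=901/27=33.37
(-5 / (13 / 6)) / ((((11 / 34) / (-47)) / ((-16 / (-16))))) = 47940 / 143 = 335.24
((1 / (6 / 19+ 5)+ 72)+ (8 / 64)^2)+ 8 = 518437 / 6464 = 80.20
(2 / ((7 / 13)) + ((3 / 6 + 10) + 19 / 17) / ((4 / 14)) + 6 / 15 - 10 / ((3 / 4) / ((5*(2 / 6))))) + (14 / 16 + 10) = 1432091 / 42840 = 33.43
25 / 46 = 0.54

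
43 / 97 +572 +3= 55818 / 97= 575.44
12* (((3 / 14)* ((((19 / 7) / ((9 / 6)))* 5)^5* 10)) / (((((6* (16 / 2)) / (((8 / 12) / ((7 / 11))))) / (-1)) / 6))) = -13618544500000 / 66706983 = -204154.71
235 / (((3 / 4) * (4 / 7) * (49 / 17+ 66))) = 7.96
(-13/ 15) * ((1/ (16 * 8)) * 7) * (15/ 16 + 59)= -87269/ 30720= -2.84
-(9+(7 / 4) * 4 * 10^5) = -700009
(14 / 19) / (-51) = -14 / 969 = -0.01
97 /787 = 0.12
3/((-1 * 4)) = -3/4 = -0.75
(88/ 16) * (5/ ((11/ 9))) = 45/ 2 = 22.50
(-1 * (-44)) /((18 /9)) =22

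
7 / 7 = 1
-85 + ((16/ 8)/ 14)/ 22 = -84.99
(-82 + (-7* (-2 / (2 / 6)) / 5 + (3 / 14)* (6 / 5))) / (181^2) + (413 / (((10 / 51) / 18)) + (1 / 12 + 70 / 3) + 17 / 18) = 37937.76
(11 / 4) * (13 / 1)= 143 / 4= 35.75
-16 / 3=-5.33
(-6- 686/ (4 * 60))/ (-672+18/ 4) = 0.01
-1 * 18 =-18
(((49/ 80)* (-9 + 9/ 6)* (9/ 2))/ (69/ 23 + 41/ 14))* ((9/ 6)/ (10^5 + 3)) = -27783/ 531215936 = -0.00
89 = 89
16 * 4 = 64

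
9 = 9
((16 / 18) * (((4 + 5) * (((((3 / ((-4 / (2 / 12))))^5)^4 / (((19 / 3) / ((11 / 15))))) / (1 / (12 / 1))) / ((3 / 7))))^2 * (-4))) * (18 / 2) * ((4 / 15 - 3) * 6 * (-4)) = -19690209 / 14643899733836506046089915428503552000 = -0.00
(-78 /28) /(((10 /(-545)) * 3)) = 1417 /28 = 50.61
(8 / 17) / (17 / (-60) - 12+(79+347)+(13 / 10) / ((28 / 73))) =6720 / 5956273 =0.00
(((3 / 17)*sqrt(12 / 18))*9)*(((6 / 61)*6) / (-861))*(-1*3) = 324*sqrt(6) / 297619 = 0.00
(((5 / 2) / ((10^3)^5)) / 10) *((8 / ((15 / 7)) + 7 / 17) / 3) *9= 0.00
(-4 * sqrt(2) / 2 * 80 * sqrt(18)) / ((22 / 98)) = -47040 / 11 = -4276.36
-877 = -877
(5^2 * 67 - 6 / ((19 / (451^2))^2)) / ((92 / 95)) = -710043467.19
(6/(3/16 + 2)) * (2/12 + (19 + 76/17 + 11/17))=39632/595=66.61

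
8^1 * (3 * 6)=144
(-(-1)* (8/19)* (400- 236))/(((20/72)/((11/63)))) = 28864/665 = 43.40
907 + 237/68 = 61913/68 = 910.49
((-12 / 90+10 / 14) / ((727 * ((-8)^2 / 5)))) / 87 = 61 / 85006656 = 0.00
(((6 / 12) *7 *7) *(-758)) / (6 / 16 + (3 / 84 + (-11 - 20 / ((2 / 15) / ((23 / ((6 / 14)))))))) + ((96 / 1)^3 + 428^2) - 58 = 482026471742 / 451393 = 1067864.30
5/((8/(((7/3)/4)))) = 35/96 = 0.36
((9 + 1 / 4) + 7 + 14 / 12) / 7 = 209 / 84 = 2.49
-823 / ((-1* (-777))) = -823 / 777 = -1.06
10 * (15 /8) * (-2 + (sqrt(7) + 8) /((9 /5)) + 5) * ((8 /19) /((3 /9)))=250 * sqrt(7) /19 + 3350 /19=211.13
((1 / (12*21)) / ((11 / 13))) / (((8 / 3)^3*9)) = 13 / 473088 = 0.00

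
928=928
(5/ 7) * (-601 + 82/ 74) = -110980/ 259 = -428.49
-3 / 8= -0.38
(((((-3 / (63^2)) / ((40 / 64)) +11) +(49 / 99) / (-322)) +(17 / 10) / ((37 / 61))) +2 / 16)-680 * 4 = -1340546604217 / 495384120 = -2706.08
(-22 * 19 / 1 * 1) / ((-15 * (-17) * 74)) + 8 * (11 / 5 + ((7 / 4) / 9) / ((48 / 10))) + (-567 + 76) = -160692493 / 339660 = -473.10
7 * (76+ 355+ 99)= 3710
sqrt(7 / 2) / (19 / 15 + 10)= 15 * sqrt(14) / 338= 0.17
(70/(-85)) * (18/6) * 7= -294/17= -17.29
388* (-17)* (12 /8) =-9894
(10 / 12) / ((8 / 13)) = 65 / 48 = 1.35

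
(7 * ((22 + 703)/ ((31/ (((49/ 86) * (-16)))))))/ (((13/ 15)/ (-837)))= 805707000/ 559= 1441336.31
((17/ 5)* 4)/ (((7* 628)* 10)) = 17/ 54950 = 0.00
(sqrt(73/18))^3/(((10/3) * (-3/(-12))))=73 * sqrt(146)/90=9.80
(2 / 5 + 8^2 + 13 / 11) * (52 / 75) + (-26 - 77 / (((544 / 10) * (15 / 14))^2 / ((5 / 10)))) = 8907738589 / 457776000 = 19.46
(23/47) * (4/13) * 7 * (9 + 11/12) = 10.45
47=47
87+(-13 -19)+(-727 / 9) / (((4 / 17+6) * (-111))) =5836529 / 105894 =55.12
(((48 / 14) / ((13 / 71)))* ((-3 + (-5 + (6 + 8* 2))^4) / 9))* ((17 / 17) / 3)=47438224 / 819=57922.13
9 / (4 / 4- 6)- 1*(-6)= 21 / 5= 4.20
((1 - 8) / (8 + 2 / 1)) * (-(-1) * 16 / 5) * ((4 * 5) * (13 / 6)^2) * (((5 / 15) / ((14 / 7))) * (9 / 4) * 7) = -8281 / 15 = -552.07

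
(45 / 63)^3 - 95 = -32460 / 343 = -94.64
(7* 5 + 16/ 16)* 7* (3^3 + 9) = 9072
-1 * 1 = -1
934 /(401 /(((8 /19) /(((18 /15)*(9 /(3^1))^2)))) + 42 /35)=18680 /205737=0.09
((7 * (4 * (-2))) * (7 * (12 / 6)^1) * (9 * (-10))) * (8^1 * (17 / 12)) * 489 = 391043520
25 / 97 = 0.26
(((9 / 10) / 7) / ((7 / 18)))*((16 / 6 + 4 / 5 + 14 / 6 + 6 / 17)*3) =127089 / 20825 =6.10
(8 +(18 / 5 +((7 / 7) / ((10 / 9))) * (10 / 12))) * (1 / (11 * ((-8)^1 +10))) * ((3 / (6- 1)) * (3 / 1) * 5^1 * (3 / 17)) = 6669 / 7480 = 0.89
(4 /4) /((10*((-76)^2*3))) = 1 /173280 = 0.00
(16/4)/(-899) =-4/899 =-0.00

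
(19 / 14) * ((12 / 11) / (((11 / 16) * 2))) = 912 / 847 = 1.08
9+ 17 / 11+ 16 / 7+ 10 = 1758 / 77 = 22.83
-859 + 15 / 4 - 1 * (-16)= -3357 / 4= -839.25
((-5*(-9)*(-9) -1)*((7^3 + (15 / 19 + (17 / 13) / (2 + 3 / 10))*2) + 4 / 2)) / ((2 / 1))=-401001125 / 5681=-70586.36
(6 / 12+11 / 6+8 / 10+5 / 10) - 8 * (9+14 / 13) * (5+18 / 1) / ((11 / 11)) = -721703 / 390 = -1850.52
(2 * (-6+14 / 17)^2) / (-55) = -1408 / 1445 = -0.97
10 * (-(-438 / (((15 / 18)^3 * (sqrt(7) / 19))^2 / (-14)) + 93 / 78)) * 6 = -2301674769546 / 40625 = -56656609.71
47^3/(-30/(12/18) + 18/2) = -103823/36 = -2883.97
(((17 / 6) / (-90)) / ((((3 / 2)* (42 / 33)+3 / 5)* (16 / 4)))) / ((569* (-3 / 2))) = 187 / 50882256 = 0.00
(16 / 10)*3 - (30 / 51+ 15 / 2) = -559 / 170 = -3.29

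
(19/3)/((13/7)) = 133/39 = 3.41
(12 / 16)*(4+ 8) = 9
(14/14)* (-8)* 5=-40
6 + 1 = 7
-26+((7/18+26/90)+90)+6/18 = 5851/90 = 65.01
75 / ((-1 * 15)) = -5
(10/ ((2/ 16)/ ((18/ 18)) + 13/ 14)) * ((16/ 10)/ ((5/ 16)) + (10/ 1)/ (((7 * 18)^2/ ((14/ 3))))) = 3485648/ 71685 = 48.62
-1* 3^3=-27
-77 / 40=-1.92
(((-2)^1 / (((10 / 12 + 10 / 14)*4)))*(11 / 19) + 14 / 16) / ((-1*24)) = -6797 / 237120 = -0.03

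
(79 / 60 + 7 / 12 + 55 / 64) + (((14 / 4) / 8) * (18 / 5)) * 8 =15.36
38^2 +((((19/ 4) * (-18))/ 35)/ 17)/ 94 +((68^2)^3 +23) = 11059316770419089/ 111860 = 98867484091.00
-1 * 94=-94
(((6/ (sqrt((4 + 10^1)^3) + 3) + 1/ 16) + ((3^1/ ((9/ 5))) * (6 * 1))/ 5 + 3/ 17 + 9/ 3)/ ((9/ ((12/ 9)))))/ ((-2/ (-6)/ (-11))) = -14272423/ 557940 - 1232 * sqrt(14)/ 8205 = -26.14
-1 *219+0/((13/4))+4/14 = -1531/7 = -218.71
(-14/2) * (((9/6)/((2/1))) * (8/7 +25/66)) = -703/88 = -7.99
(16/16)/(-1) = -1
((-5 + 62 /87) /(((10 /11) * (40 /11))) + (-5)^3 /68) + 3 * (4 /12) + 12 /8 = -375761 /591600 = -0.64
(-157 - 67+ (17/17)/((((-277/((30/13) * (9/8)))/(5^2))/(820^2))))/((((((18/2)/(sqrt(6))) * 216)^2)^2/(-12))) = 142036031/29762158525632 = 0.00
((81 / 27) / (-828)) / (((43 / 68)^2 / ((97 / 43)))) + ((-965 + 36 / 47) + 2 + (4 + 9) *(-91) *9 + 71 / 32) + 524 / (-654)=-3479836477408359 / 299783369696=-11607.84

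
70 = 70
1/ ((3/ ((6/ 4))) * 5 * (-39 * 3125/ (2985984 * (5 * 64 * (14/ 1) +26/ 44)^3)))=-59582697539742625536/ 270359375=-220383323270.16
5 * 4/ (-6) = -10/ 3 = -3.33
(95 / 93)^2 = 9025 / 8649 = 1.04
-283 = -283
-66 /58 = -33 /29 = -1.14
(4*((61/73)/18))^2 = 14884/431649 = 0.03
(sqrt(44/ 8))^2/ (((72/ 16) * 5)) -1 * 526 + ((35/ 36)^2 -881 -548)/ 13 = -635.61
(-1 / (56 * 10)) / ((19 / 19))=-1 / 560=-0.00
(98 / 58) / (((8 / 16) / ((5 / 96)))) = 245 / 1392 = 0.18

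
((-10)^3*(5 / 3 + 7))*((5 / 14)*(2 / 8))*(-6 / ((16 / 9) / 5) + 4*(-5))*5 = 11984375 / 84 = 142671.13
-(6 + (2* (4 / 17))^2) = -1798 / 289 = -6.22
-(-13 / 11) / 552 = 13 / 6072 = 0.00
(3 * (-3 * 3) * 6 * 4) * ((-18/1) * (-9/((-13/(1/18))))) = 5832/13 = 448.62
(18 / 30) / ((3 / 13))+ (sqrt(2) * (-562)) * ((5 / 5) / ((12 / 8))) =13 / 5 - 1124 * sqrt(2) / 3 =-527.26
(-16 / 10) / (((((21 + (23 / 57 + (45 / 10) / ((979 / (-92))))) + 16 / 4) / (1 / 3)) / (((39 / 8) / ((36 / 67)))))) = -0.19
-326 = -326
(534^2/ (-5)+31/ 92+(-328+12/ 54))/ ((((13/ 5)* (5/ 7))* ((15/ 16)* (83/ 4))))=-2045850352/ 1288575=-1587.68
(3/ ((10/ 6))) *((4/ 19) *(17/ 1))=612/ 95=6.44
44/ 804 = 11/ 201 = 0.05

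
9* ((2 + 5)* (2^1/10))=63/5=12.60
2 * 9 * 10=180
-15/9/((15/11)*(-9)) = 11/81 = 0.14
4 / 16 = 1 / 4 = 0.25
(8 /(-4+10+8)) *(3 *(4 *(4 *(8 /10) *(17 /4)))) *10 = 6528 /7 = 932.57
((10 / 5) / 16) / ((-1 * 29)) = -1 / 232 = -0.00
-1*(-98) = 98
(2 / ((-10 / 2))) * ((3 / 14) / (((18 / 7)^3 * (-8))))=49 / 77760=0.00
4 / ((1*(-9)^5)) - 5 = -5.00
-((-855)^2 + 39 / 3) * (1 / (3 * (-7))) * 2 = 69622.67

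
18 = 18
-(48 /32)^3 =-27 /8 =-3.38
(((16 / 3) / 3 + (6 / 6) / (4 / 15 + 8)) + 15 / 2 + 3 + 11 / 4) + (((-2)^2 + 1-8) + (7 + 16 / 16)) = 11243 / 558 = 20.15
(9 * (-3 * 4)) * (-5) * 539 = 291060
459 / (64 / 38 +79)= 2907 / 511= 5.69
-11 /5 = -2.20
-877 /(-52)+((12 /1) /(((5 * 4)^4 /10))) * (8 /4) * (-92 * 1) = 27182 /1625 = 16.73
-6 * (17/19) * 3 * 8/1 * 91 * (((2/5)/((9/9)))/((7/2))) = -127296/95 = -1339.96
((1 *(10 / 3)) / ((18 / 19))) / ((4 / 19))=1805 / 108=16.71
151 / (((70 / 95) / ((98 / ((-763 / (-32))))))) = 842.28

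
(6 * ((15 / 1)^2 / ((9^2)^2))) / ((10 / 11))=55 / 243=0.23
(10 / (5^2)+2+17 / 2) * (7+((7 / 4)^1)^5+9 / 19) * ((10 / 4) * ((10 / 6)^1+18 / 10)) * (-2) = -658537997 / 145920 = -4513.01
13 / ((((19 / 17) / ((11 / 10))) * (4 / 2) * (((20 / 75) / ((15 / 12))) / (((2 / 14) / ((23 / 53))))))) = 1932645 / 195776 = 9.87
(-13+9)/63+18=1130/63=17.94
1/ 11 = 0.09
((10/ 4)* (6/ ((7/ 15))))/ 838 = 225/ 5866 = 0.04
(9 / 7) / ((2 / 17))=153 / 14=10.93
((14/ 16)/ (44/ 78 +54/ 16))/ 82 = 273/ 100778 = 0.00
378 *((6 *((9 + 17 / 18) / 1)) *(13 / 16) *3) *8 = 439803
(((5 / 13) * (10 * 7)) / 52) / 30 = 35 / 2028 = 0.02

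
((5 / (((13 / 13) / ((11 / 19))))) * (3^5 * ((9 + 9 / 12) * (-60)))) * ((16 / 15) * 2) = -16679520 / 19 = -877869.47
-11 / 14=-0.79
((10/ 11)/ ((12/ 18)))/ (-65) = -3/ 143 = -0.02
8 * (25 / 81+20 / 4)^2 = 1479200 / 6561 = 225.45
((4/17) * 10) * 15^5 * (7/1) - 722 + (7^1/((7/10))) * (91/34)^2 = 7228874089/578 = 12506702.58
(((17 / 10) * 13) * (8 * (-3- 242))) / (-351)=3332 / 27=123.41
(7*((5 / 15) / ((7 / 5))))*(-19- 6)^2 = 3125 / 3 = 1041.67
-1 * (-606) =606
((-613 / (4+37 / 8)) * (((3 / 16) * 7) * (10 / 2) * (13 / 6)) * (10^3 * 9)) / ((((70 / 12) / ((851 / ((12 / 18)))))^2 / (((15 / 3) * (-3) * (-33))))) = -1509095026617750 / 7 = -215585003802535.71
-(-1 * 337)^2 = -113569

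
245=245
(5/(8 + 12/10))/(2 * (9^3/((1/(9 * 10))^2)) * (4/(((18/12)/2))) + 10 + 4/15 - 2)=375/43460069704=0.00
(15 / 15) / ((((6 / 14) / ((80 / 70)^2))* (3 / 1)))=64 / 63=1.02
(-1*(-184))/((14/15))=197.14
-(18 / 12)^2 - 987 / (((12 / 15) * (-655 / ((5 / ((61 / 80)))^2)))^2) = -8455276296609 / 950433909604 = -8.90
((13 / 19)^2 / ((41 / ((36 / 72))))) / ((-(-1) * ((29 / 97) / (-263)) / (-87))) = 12934077 / 29602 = 436.93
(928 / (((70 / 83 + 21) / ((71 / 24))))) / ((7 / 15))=3417940 / 12691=269.32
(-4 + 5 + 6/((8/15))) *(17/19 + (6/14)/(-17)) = 6881/646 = 10.65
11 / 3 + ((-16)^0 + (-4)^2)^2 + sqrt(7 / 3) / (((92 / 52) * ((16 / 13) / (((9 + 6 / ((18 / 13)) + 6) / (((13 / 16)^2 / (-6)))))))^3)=878 / 3 - 6393430016 * sqrt(21) / 36501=-802380.60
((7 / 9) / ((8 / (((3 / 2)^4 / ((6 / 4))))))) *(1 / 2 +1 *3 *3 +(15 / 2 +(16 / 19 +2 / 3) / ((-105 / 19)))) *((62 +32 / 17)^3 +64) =843789836659 / 589560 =1431219.62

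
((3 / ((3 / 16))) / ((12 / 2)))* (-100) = -800 / 3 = -266.67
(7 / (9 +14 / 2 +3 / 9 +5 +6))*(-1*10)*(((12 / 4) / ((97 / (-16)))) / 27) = 560 / 11931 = 0.05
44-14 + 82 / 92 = 1421 / 46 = 30.89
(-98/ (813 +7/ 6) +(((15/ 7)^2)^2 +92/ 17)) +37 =12636678814/ 199391045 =63.38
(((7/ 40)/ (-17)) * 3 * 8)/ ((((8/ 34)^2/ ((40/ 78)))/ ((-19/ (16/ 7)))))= 15827/ 832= 19.02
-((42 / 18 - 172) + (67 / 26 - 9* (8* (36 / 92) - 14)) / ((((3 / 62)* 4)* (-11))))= 8557675 / 39468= 216.83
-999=-999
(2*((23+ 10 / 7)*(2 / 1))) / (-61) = -1.60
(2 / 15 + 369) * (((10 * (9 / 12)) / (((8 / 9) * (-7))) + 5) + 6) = 867727 / 240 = 3615.53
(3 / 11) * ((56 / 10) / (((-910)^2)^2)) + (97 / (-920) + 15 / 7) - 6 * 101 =-37422956008562987 / 61962375475000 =-603.96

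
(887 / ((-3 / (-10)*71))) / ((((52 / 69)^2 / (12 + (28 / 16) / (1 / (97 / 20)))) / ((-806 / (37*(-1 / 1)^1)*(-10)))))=-357611271105 / 1092832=-327233.53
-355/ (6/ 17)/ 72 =-6035/ 432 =-13.97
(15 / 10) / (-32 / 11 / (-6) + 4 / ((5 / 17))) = 495 / 4648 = 0.11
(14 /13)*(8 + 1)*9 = 87.23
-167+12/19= -3161/19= -166.37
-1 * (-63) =63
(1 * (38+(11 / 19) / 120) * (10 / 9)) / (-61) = -86651 / 125172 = -0.69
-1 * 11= -11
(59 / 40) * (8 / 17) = 59 / 85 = 0.69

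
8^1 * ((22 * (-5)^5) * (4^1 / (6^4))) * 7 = -962500 / 81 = -11882.72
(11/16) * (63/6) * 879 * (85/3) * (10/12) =9588425/64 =149819.14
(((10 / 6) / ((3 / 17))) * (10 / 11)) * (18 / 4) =425 / 11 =38.64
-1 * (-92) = 92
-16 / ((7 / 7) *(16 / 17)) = -17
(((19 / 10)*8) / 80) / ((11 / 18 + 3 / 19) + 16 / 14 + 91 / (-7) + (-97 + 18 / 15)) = -0.00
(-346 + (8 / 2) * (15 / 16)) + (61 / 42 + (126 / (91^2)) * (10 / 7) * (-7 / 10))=-4838179 / 14196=-340.81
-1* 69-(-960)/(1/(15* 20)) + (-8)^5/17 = 4862059/17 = 286003.47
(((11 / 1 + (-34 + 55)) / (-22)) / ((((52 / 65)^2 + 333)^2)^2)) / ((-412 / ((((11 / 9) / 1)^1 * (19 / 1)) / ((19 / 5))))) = 7812500 / 4486960216844324847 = 0.00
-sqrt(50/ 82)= -5 * sqrt(41)/ 41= -0.78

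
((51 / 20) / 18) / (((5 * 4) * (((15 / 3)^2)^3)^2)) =17 / 585937500000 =0.00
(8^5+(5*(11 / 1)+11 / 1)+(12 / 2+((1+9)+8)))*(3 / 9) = 32858 / 3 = 10952.67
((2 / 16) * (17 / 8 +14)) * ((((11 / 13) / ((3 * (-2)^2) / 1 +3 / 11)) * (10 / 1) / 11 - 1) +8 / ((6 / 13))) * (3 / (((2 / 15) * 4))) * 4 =1237325 / 1664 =743.58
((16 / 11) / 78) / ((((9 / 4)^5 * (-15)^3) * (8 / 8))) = -8192 / 85495570875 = -0.00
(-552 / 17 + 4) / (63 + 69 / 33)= -0.44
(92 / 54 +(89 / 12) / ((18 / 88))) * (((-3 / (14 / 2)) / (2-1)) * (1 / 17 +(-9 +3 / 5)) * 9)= 145345 / 119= 1221.39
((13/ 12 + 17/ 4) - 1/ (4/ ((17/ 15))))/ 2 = 101/ 40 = 2.52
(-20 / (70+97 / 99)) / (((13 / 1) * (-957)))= 60 / 2649179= 0.00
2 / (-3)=-2 / 3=-0.67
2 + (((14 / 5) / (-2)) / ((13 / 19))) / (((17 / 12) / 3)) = -2578 / 1105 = -2.33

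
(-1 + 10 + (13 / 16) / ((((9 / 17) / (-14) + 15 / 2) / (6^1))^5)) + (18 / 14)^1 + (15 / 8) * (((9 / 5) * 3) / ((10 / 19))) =1184836677619489 / 39764598702080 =29.80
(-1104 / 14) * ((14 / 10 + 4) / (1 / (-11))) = 163944 / 35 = 4684.11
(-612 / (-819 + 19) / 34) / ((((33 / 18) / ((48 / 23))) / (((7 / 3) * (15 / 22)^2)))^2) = 32148900 / 937155769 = 0.03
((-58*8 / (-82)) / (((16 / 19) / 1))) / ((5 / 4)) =1102 / 205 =5.38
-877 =-877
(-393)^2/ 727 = 154449/ 727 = 212.45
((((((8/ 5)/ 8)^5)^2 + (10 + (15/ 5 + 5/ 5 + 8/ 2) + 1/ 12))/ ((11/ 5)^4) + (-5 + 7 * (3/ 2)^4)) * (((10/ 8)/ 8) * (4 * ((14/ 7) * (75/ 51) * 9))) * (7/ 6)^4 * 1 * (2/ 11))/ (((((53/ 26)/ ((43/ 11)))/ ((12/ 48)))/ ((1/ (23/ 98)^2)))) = 48016044047941815209/ 31719218632992000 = 1513.78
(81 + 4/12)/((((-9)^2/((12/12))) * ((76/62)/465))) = 586210/1539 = 380.90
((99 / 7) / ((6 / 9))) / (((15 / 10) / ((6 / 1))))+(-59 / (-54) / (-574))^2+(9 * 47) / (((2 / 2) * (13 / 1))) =1466244871957 / 12489776208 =117.40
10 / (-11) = -10 / 11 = -0.91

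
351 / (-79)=-351 / 79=-4.44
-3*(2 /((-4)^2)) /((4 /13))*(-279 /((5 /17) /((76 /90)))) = 390507 /400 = 976.27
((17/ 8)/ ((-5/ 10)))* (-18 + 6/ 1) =51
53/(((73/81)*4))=4293/292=14.70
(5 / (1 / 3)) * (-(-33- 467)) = 7500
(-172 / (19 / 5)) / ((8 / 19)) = -215 / 2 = -107.50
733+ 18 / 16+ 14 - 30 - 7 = 5689 / 8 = 711.12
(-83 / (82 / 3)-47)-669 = -58961 / 82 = -719.04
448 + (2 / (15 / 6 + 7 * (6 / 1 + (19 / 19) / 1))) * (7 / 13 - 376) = 580348 / 1339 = 433.42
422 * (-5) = -2110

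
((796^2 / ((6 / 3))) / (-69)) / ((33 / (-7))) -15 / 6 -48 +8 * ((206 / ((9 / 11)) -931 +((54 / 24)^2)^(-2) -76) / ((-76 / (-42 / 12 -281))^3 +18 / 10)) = -579899524395124135 / 241850667803382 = -2397.76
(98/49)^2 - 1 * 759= -755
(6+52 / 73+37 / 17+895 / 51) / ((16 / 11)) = 270677 / 14892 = 18.18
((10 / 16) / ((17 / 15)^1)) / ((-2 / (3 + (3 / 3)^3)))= -75 / 68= -1.10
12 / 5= 2.40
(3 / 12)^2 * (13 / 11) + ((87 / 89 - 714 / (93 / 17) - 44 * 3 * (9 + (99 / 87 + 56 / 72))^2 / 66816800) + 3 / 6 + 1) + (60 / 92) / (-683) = -46280997539611270451977 / 361666565626579210800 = -127.97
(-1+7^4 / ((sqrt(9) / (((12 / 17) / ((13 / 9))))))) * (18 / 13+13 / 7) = 25433425 / 20111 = 1264.65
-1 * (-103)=103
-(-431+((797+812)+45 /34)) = -40097 /34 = -1179.32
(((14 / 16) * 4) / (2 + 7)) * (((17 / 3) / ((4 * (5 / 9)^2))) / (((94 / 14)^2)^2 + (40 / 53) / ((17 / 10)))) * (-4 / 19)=-772298457 / 4177675331950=-0.00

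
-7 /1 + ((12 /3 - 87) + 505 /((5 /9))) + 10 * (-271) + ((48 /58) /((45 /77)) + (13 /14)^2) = -1888.72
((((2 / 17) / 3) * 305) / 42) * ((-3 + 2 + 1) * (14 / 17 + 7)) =0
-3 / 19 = -0.16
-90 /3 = -30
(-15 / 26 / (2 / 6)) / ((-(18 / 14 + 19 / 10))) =1575 / 2899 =0.54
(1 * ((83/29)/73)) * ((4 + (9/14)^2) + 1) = 88063/414932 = 0.21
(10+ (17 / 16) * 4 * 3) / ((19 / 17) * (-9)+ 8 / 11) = -17017 / 6980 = -2.44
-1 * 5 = -5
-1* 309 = -309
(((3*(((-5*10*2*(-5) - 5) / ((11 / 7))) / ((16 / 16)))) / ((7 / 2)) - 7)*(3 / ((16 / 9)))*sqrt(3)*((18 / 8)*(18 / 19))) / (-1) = -575181*sqrt(3) / 608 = -1638.56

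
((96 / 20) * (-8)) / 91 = -192 / 455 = -0.42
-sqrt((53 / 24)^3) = -53 * sqrt(318) / 288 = -3.28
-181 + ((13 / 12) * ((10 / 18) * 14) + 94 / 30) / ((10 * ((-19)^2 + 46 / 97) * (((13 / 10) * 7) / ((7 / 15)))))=-334137815213 / 1846066950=-181.00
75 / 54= 25 / 18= 1.39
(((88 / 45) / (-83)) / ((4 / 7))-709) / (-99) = 2648269 / 369765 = 7.16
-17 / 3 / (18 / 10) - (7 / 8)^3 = -52781 / 13824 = -3.82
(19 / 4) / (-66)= -19 / 264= -0.07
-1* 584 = -584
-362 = -362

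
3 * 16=48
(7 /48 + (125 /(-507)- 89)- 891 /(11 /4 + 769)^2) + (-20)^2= 296711115023 /954368688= 310.90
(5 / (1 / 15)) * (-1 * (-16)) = 1200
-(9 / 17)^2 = -0.28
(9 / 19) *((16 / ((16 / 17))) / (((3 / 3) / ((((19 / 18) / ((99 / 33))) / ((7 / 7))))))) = 17 / 6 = 2.83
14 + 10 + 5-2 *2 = 25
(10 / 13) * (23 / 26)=0.68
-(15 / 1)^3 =-3375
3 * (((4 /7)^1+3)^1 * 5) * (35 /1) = 1875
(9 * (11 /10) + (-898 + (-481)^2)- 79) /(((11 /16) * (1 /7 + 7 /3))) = 8796858 /65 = 135336.28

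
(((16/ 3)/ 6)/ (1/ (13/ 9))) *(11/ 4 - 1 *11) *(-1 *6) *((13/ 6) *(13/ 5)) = 48334/ 135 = 358.03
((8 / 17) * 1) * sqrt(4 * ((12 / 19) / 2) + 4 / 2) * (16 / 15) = 128 * sqrt(1178) / 4845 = 0.91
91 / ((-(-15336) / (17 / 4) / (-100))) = -2.52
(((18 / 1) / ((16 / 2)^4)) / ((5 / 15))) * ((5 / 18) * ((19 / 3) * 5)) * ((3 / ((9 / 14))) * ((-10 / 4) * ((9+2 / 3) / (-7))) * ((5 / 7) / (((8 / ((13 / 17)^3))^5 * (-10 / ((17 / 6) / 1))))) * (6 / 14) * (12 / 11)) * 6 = -3525428381345500888375 / 6090508473459639002630979584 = -0.00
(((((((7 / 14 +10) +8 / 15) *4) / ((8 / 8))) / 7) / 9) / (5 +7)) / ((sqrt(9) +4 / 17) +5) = 5627 / 793800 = 0.01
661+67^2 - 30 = 5120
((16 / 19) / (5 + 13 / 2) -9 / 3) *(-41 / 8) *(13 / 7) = 681707 / 24472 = 27.86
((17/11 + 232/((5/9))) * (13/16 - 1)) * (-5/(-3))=-23053/176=-130.98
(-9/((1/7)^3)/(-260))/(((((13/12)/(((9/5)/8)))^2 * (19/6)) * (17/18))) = 0.17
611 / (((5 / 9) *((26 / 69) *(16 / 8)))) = 29187 / 20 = 1459.35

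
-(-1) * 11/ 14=11/ 14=0.79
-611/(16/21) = -12831/16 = -801.94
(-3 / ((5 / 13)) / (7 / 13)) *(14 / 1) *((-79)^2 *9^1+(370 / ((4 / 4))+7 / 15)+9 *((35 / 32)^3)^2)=-11469328.62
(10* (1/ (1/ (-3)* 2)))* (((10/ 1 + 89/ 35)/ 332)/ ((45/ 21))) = -439/ 1660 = -0.26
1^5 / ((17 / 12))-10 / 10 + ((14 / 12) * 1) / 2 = 59 / 204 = 0.29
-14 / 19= -0.74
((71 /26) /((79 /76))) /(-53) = -2698 /54431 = -0.05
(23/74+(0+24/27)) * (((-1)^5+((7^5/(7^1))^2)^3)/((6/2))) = 8504077992948475839200/111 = 76613315251788070623.42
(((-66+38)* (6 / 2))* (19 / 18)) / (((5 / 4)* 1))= -1064 / 15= -70.93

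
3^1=3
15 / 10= 3 / 2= 1.50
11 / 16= 0.69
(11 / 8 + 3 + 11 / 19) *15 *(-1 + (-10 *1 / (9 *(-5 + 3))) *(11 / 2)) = 152.75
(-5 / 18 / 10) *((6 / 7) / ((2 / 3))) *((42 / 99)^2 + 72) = -19651 / 7623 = -2.58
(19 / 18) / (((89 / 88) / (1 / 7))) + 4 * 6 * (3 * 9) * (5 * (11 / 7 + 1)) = 46715156 / 5607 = 8331.58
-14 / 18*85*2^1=-1190 / 9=-132.22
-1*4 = -4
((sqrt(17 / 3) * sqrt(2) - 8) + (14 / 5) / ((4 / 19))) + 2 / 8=sqrt(102) / 3 + 111 / 20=8.92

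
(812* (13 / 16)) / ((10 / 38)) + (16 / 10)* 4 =50269 / 20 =2513.45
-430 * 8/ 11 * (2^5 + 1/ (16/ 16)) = -10320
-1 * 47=-47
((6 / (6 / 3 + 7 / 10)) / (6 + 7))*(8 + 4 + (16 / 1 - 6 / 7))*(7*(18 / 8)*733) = 696350 / 13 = 53565.38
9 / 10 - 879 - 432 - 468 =-17781 / 10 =-1778.10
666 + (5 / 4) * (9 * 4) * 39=2421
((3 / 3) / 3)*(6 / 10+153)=256 / 5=51.20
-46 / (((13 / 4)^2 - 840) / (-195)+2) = -143520 / 19511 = -7.36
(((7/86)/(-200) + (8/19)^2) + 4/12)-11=-195399581/18627600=-10.49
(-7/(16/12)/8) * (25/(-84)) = 25/128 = 0.20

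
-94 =-94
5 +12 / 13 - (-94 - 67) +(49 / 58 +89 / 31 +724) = 20911289 / 23374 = 894.64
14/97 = 0.14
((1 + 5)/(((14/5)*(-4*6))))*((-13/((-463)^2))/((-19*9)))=-65/2052797544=-0.00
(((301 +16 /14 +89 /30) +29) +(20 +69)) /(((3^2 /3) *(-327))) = -88853 /206010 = -0.43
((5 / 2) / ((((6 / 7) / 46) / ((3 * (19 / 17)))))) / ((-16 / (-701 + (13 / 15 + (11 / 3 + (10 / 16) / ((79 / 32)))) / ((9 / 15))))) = 7536443005 / 386784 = 19484.89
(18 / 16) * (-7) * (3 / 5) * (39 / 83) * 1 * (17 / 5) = -125307 / 16600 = -7.55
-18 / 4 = -9 / 2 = -4.50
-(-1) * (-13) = -13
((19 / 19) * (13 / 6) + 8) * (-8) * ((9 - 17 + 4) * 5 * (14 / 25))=13664 / 15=910.93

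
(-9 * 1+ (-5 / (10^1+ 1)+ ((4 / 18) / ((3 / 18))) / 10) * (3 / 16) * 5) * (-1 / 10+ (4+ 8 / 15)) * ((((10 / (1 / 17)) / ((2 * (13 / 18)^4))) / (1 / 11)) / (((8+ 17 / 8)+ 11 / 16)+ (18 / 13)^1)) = -64757192472 / 5573789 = -11618.16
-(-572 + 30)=542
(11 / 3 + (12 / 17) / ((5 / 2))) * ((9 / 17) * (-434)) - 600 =-2178114 / 1445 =-1507.35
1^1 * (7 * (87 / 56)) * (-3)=-32.62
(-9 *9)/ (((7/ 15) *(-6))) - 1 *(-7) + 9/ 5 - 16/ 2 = 2081/ 70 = 29.73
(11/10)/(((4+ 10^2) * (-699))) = -11/726960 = -0.00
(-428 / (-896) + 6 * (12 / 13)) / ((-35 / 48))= -52557 / 6370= -8.25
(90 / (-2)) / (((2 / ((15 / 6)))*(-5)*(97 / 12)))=1.39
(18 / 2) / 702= 1 / 78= 0.01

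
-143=-143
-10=-10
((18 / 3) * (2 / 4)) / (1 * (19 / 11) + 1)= 11 / 10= 1.10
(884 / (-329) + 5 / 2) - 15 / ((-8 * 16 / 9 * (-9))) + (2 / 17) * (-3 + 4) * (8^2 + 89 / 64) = 7.39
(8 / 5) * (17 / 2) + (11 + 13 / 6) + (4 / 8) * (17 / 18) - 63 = -6437 / 180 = -35.76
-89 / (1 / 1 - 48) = 89 / 47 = 1.89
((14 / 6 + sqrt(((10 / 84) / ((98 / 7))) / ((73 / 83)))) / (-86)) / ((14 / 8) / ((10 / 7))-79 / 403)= -56420 / 2139723-4030 * sqrt(90885) / 1093398453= -0.03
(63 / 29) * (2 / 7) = 18 / 29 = 0.62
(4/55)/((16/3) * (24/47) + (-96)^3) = -47/571758880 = -0.00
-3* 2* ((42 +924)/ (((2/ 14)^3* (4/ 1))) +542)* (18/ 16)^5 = -29539793691/ 32768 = -901482.96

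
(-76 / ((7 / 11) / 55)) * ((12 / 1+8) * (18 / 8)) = -2069100 / 7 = -295585.71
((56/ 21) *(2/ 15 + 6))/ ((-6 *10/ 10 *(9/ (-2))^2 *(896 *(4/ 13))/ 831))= -82823/ 204120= -0.41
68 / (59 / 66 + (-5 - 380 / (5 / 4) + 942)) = 264 / 2461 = 0.11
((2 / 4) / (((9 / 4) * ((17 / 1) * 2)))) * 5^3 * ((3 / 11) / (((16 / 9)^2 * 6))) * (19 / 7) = 21375 / 670208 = 0.03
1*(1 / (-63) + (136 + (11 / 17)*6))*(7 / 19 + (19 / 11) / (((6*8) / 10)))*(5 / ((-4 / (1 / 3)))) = -2736042205 / 64465632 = -42.44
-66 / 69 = -22 / 23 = -0.96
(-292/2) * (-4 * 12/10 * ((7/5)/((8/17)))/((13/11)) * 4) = 2293368/325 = 7056.52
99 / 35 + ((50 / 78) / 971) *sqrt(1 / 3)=25 *sqrt(3) / 113607 + 99 / 35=2.83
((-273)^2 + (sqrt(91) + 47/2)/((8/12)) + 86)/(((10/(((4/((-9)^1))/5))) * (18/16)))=-1194404/2025 - 8 * sqrt(91)/675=-589.94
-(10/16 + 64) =-517/8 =-64.62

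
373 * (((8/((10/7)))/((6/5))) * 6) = 10444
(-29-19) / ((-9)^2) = -16 / 27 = -0.59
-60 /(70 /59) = -354 /7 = -50.57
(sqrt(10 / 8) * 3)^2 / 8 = 45 / 32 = 1.41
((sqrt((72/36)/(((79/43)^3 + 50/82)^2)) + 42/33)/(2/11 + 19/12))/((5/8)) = 573722512 * sqrt(2)/4310941535 + 1344/1165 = 1.34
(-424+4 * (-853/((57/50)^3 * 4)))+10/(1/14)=-159219812/185193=-859.75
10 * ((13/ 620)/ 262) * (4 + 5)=117/ 16244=0.01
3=3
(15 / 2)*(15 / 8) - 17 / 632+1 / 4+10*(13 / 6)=136331 / 3792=35.95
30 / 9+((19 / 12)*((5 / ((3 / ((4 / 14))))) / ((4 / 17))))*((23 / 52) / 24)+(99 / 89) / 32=191852809 / 55980288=3.43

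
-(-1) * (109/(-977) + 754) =736549/977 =753.89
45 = 45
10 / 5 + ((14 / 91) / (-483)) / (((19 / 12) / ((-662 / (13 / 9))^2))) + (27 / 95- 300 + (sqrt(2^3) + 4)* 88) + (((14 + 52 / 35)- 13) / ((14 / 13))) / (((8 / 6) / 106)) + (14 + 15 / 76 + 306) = 176* sqrt(2) + 242619640429 / 470443610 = 764.63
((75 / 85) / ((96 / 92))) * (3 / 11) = 345 / 1496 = 0.23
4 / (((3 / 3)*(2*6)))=1 / 3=0.33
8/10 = 4/5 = 0.80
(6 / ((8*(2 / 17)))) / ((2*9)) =17 / 48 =0.35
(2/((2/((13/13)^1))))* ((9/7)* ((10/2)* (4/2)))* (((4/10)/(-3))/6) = -2/7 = -0.29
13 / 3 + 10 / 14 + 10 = 316 / 21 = 15.05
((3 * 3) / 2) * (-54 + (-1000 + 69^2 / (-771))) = -2452185 / 514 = -4770.79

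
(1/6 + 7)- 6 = 7/6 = 1.17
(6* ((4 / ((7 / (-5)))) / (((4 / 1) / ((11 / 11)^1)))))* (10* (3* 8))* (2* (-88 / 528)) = 2400 / 7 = 342.86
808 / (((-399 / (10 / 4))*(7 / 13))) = -26260 / 2793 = -9.40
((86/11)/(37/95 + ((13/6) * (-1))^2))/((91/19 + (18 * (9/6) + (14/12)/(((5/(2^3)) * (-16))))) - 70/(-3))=0.03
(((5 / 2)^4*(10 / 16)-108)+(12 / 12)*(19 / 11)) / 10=-115257 / 14080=-8.19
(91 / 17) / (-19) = -91 / 323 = -0.28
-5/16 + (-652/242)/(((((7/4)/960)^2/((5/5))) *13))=-76913434985/1233232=-62367.37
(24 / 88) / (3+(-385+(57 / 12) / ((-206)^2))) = -169744 / 237754693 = -0.00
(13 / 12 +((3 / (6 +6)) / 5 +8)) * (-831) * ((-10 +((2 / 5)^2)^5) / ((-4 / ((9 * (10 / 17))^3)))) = -5403228694009092 / 1919140625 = -2815441.78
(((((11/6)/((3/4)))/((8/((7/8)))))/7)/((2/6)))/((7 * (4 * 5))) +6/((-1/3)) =-241909/13440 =-18.00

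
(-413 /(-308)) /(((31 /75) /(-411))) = -1333.34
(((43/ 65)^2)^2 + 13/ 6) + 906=97288568431/ 107103750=908.36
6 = 6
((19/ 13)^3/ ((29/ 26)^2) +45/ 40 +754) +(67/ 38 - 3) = 1256993675/ 1661816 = 756.40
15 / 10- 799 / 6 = -395 / 3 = -131.67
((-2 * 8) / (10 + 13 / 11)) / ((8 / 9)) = -66 / 41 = -1.61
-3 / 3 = -1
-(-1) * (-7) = -7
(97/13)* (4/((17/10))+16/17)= 5432/221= 24.58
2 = 2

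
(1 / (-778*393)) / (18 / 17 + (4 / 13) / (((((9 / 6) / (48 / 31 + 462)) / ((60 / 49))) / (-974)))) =335699 / 11639993064778116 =0.00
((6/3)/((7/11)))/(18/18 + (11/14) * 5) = 44/69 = 0.64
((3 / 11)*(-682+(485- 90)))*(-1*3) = 2583 / 11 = 234.82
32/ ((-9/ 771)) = -8224/ 3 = -2741.33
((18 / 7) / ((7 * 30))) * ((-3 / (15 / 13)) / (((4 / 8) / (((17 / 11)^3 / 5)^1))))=-383214 / 8152375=-0.05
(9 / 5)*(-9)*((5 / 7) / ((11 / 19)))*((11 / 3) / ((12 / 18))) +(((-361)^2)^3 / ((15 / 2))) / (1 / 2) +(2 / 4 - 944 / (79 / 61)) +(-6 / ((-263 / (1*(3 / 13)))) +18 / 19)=318039480811443401587802 / 538851495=590217311750138.88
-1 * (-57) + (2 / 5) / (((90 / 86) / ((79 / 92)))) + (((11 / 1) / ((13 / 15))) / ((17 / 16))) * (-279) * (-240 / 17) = 1831844244679 / 38884950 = 47109.34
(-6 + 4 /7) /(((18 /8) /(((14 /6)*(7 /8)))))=-4.93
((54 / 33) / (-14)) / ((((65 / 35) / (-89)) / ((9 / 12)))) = 2403 / 572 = 4.20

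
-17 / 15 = -1.13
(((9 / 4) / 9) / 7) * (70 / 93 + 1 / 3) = 101 / 2604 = 0.04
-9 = -9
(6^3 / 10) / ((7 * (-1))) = -108 / 35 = -3.09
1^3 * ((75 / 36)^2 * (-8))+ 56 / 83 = -50867 / 1494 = -34.05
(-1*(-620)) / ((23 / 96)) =59520 / 23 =2587.83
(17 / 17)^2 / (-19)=-1 / 19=-0.05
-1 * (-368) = 368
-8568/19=-450.95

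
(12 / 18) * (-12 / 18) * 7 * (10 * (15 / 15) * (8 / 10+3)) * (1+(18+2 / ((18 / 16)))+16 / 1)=-352184 / 81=-4347.95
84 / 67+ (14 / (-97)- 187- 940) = -7317163 / 6499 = -1125.89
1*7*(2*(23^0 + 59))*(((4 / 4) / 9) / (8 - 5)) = 280 / 9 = 31.11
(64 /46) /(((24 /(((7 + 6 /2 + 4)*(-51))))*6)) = -476 /69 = -6.90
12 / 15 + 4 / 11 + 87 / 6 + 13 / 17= 30721 / 1870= 16.43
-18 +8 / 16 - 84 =-101.50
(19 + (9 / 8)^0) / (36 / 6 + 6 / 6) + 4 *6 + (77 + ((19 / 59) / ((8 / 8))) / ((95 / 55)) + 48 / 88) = 475148 / 4543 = 104.59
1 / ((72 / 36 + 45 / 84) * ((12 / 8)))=56 / 213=0.26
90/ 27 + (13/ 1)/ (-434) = 4301/ 1302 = 3.30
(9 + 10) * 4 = 76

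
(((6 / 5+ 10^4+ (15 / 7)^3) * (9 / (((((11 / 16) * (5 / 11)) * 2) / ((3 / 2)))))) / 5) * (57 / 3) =35230650516 / 42875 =821706.13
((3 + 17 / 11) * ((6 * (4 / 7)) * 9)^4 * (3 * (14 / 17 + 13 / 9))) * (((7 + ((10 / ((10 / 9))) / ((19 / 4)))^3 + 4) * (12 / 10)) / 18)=102479127196262400 / 3079601833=33276745.75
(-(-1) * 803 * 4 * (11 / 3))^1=35332 / 3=11777.33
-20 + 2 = -18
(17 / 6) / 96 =0.03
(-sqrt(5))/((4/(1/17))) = -sqrt(5)/68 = -0.03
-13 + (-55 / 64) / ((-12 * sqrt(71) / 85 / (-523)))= -2445025 * sqrt(71) / 54528 - 13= -390.83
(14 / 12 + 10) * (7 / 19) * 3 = 469 / 38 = 12.34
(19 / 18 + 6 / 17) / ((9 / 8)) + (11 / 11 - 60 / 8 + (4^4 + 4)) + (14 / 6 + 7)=727291 / 2754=264.09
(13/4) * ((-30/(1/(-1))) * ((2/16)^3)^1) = 0.19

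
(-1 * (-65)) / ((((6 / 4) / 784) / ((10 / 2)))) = 509600 / 3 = 169866.67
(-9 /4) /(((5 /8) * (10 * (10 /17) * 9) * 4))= -17 /1000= -0.02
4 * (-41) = -164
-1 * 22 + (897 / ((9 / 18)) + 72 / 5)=8932 / 5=1786.40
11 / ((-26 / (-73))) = 803 / 26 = 30.88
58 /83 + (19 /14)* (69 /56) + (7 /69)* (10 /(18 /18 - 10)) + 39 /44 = 1397810087 /444506832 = 3.14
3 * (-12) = -36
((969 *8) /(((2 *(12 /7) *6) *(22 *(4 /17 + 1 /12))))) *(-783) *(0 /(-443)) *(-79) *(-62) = 0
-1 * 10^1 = -10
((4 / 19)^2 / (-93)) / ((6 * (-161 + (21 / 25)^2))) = 625 / 1261304037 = 0.00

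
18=18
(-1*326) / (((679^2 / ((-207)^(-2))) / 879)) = -95518 / 6585048603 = -0.00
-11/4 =-2.75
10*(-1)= -10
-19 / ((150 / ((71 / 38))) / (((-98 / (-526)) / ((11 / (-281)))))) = 977599 / 867900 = 1.13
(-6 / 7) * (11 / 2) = -33 / 7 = -4.71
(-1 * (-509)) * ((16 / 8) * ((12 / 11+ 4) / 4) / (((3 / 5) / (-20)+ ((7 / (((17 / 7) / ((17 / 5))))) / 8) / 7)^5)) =4560640000000000 / 225622639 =20213574.40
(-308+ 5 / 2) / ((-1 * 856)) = 611 / 1712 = 0.36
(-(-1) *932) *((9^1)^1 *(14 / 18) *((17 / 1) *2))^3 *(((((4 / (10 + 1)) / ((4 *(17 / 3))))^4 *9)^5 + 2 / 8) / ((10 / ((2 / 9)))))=1748123692110688582761792074151803550538660843990744 / 25043664689641920285819721230978945923665965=69803030.58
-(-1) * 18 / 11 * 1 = 18 / 11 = 1.64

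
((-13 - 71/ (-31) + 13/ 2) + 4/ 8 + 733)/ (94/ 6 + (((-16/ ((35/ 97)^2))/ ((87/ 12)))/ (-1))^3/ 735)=248330743419071250000/ 7591031059030827227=32.71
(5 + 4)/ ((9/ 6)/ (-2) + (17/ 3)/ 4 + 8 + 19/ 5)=0.72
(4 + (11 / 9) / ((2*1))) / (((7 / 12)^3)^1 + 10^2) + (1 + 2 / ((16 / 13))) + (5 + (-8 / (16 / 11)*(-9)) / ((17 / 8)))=729149963 / 23547448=30.97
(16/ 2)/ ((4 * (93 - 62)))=0.06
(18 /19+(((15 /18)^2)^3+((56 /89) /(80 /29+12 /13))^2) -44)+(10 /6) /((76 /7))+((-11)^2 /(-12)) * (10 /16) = -41290480417108871 /845473628949696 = -48.84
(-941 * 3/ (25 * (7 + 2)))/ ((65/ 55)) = -10351/ 975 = -10.62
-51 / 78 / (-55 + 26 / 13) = 17 / 1378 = 0.01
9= 9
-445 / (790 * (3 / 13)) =-1157 / 474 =-2.44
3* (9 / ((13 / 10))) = 270 / 13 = 20.77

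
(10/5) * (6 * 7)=84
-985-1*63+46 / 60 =-31417 / 30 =-1047.23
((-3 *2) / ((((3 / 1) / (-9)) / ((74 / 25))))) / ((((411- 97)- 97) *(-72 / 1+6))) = -222 / 59675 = -0.00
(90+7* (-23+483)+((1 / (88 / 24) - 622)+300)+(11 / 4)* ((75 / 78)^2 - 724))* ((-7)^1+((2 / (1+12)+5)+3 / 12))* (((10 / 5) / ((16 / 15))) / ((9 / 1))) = -332.47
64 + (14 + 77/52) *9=10573/52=203.33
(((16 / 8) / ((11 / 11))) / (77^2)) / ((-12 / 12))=-2 / 5929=-0.00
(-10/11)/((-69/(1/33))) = 10/25047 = 0.00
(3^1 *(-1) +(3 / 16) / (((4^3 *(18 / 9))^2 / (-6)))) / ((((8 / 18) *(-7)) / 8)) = 505575 / 65536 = 7.71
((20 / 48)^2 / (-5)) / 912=-0.00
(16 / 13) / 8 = 2 / 13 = 0.15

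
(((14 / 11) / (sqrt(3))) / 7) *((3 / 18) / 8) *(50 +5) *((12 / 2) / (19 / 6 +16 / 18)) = 15 *sqrt(3) / 146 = 0.18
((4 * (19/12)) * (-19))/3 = -361/9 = -40.11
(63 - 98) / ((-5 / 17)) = 119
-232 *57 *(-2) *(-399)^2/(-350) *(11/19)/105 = -8291448/125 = -66331.58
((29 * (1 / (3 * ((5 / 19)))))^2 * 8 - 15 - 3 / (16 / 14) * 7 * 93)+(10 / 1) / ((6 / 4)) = 16339489 / 1800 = 9077.49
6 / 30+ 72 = 361 / 5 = 72.20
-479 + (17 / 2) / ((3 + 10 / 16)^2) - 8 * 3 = -422479 / 841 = -502.35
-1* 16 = -16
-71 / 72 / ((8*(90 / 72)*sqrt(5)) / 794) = -28187*sqrt(5) / 1800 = -35.02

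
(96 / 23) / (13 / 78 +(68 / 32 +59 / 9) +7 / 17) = 117504 / 260659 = 0.45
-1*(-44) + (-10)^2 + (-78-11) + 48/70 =1949/35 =55.69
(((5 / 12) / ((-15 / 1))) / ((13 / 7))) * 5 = -0.07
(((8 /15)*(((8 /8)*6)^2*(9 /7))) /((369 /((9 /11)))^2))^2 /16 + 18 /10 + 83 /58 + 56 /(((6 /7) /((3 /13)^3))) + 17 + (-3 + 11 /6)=192455354057355437129 /9687050543911015275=19.87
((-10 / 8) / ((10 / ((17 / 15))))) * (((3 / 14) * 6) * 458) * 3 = -250.26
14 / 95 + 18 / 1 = 1724 / 95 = 18.15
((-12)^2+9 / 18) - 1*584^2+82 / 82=-681821 / 2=-340910.50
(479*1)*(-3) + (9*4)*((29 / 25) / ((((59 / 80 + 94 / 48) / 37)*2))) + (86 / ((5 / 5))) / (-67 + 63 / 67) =-8245271734 / 7159055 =-1151.73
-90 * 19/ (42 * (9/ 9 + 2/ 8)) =-228/ 7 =-32.57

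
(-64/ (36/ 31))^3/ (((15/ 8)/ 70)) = -13666680832/ 2187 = -6249053.88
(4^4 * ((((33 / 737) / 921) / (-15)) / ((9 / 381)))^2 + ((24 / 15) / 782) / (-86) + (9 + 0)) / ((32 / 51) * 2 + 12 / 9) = 129639751786489027 / 37282098710943900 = 3.48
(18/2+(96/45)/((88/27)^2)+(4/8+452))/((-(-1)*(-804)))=-279329/486420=-0.57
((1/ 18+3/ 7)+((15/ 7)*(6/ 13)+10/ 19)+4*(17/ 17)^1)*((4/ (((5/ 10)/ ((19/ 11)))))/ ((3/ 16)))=11949760/ 27027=442.14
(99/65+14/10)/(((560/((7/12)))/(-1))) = -19/6240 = -0.00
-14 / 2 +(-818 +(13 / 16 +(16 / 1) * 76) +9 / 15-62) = 26433 / 80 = 330.41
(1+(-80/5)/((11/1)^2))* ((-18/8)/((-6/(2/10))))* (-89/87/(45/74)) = -23051/210540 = -0.11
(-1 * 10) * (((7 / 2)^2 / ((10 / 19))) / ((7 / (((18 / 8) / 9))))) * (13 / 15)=-1729 / 240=-7.20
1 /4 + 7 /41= 69 /164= 0.42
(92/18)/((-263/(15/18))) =-115/7101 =-0.02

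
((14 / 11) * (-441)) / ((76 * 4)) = -3087 / 1672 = -1.85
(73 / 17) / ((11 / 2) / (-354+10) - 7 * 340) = -50224 / 27836667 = -0.00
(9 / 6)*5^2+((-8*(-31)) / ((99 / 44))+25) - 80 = 1669 / 18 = 92.72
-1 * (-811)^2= -657721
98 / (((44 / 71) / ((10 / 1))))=17395 / 11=1581.36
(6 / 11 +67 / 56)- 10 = -5087 / 616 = -8.26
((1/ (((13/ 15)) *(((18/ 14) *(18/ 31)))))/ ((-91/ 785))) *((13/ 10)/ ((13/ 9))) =-24335/ 2028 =-12.00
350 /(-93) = -350 /93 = -3.76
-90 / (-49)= 90 / 49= 1.84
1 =1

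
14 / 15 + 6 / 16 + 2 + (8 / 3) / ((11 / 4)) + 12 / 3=8.28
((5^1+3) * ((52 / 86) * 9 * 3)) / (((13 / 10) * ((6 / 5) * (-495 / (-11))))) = 80 / 43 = 1.86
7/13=0.54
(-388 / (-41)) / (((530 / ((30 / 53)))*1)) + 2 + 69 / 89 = 28550339 / 10250041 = 2.79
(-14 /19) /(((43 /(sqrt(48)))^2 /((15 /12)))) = -0.02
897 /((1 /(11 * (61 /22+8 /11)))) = 34534.50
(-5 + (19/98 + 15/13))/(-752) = 99/20384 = 0.00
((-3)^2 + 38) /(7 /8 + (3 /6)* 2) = 376 /15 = 25.07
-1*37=-37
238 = 238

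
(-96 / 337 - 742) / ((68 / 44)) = -2751650 / 5729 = -480.30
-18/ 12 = -3/ 2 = -1.50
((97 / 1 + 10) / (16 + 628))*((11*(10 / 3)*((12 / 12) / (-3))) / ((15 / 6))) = -1177 / 1449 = -0.81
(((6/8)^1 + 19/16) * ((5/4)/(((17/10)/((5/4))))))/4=3875/8704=0.45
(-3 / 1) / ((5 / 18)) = -54 / 5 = -10.80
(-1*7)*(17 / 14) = -17 / 2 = -8.50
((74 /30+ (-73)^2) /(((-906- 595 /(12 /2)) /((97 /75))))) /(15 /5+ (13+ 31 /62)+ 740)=-31029136 /3421838625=-0.01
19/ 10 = 1.90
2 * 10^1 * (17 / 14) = 170 / 7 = 24.29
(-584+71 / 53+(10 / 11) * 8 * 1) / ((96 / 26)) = -1453621 / 9328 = -155.83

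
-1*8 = -8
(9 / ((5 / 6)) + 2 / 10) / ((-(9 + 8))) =-11 / 17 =-0.65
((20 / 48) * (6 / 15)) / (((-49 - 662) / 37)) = -37 / 4266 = -0.01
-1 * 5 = -5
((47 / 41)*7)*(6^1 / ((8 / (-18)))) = -8883 / 82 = -108.33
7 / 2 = 3.50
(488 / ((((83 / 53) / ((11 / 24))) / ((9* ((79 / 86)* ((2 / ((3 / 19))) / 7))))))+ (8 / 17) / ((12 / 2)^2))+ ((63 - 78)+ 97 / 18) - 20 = 5369342749 / 2548266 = 2107.06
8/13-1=-5/13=-0.38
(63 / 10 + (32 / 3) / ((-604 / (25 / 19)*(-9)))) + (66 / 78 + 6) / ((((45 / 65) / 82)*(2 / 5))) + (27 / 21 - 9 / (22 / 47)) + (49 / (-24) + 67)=496388176387 / 238586040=2080.54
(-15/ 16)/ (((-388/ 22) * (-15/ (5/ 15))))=-11/ 9312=-0.00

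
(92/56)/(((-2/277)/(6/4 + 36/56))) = -487.58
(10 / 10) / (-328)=-1 / 328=-0.00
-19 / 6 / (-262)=19 / 1572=0.01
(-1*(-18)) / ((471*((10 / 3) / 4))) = 0.05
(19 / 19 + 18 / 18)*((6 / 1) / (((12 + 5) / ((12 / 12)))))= 12 / 17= 0.71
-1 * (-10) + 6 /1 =16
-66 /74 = -33 /37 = -0.89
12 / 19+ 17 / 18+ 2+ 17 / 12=4.99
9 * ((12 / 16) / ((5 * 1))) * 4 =5.40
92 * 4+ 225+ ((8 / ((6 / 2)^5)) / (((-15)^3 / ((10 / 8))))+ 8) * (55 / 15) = 306234653 / 492075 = 622.33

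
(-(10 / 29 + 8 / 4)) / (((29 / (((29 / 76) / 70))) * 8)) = -17 / 308560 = -0.00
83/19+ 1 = 102/19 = 5.37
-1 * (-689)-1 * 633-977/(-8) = 1425/8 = 178.12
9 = 9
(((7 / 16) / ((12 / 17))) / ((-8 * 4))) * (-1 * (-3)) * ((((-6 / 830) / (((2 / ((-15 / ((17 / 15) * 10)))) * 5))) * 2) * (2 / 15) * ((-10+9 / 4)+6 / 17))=31689 / 288972800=0.00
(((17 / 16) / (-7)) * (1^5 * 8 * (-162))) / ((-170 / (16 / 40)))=-81 / 175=-0.46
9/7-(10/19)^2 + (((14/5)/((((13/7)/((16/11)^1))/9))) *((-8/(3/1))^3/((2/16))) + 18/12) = -32432260057/10840830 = -2991.68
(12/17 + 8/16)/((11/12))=1.32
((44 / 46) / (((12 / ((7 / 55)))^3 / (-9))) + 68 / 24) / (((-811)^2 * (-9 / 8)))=-94621657 / 24710906830500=-0.00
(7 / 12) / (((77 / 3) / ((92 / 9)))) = 23 / 99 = 0.23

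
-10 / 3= -3.33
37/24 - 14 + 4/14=-2045/168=-12.17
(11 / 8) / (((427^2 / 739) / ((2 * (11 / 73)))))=89419 / 53240068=0.00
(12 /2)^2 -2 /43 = 1546 /43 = 35.95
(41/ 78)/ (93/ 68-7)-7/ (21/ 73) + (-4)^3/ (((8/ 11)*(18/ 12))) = -1241165/ 14937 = -83.09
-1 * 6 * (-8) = 48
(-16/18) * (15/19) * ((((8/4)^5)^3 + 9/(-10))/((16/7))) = -2293697/228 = -10060.07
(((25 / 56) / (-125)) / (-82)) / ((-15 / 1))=-1 / 344400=-0.00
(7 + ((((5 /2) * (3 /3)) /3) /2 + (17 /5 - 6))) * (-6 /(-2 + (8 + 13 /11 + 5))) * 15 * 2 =-9537 /134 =-71.17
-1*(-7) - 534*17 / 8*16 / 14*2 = -18107 / 7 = -2586.71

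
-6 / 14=-3 / 7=-0.43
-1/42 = -0.02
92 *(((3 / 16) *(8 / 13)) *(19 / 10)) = 1311 / 65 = 20.17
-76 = -76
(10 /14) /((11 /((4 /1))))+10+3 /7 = 10.69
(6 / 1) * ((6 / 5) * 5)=36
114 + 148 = 262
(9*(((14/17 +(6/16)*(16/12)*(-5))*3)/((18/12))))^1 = -513/17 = -30.18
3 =3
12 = 12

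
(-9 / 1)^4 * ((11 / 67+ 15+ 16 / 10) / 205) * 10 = 5365.36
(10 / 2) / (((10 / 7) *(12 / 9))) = 21 / 8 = 2.62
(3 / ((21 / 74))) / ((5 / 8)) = 592 / 35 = 16.91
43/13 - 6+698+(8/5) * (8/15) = 678757/975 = 696.16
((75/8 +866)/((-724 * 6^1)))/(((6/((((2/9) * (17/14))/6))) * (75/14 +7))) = -119051/973959552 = -0.00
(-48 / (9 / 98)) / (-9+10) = -1568 / 3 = -522.67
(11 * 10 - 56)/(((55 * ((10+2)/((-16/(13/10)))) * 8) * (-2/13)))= 9/11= 0.82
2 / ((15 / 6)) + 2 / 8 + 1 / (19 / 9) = 579 / 380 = 1.52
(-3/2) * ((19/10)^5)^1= -7428297/200000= -37.14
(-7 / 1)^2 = 49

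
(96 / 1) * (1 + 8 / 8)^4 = 1536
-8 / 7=-1.14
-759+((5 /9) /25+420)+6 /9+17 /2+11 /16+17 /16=-59051 /180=-328.06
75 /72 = 25 /24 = 1.04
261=261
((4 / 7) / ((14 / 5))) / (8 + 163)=10 / 8379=0.00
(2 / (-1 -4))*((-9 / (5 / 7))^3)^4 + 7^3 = -7818376656538954587487 / 1220703125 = -6404814157036.71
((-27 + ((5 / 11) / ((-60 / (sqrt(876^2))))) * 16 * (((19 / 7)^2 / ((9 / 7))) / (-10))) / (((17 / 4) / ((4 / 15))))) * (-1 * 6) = -12.74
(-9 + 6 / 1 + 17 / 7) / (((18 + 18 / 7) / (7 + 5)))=-0.33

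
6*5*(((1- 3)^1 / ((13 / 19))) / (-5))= 228 / 13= 17.54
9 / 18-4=-7 / 2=-3.50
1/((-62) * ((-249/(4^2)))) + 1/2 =7735/15438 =0.50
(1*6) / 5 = 6 / 5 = 1.20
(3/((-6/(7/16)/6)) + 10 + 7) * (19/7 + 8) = 18825/112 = 168.08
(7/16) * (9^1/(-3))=-21/16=-1.31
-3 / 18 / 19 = -1 / 114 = -0.01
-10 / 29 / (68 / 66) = -165 / 493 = -0.33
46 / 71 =0.65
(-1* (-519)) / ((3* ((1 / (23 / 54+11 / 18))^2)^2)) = 106335488 / 531441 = 200.09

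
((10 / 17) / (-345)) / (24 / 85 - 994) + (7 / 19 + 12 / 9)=31407306 / 18455821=1.70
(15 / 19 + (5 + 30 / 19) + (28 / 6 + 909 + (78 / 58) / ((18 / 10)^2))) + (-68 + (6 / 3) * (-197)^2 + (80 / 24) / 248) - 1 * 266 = 144269372563 / 1844748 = 78205.46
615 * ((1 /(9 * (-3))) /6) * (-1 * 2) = 205 /27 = 7.59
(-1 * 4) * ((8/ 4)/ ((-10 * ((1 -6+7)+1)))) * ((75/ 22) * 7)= 70/ 11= 6.36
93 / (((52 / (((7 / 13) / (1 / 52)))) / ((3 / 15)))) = 10.02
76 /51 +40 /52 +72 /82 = 85286 /27183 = 3.14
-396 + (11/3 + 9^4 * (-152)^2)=454754855/3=151584951.67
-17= -17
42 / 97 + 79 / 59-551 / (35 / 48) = -151006969 / 200305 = -753.89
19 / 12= 1.58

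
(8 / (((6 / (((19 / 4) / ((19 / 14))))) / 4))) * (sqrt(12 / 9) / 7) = 16 * sqrt(3) / 9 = 3.08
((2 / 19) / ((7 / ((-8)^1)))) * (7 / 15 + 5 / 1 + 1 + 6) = -2992 / 1995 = -1.50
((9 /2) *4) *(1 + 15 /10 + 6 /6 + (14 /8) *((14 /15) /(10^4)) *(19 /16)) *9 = 453625137 /800000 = 567.03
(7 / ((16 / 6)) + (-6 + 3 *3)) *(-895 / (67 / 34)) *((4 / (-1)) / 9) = 76075 / 67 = 1135.45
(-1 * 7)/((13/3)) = -21/13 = -1.62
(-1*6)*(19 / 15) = -38 / 5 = -7.60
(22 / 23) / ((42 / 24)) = 88 / 161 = 0.55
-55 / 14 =-3.93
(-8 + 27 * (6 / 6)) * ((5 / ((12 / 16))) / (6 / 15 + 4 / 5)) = 950 / 9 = 105.56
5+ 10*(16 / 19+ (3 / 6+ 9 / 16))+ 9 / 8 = 1913 / 76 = 25.17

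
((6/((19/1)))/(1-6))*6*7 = -252/95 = -2.65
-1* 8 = -8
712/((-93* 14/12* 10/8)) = -5696/1085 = -5.25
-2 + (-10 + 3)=-9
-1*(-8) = 8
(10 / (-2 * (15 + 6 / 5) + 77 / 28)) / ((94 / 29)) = -0.10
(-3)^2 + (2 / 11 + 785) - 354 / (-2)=10683 / 11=971.18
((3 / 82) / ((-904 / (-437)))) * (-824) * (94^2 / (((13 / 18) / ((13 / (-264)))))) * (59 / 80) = 52796957769 / 8154080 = 6474.91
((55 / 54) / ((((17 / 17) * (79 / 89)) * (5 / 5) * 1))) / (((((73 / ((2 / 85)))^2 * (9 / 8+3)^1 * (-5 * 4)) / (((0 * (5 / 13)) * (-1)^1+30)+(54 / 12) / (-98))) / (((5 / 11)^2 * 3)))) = -174173 / 6492240717039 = -0.00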